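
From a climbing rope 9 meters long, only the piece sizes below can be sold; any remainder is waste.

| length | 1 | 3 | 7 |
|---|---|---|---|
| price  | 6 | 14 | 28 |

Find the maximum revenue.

54

Consider every possible first cut. r[k] is the best of p[i]+r[k−i] over all sellable i≤k.
r[1] = 6
r[2] = 12  (first piece 1, then r[1]=6)
r[3] = 18  (first piece 1, then r[2]=12)
r[4] = 24  (first piece 1, then r[3]=18)
r[5] = 30  (first piece 1, then r[4]=24)
r[6] = 36  (first piece 1, then r[5]=30)
r[7] = 42  (first piece 1, then r[6]=36)
r[8] = 48  (first piece 1, then r[7]=42)
r[9] = 54  (first piece 1, then r[8]=48)
One optimal cutting: 1 + 1 + 1 + 1 + 1 + 1 + 1 + 1 + 1 → €54.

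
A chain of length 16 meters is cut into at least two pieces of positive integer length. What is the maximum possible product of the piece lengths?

324

Let P[k] be the best product for length k (with at least one cut). For each first piece i, the rest contributes max(k−i, P[k−i]).
Small cases: P[2]=1, P[3]=2, P[4]=4, P[5]=6, P[6]=9, P[7]=12, P[8]=18, P[9]=27, P[10]=36, P[11]=54.
P[12] = max(1*54, 2*36, 3*27, …, 10*2, 11*1) = 81
P[13] = max(1*81, 2*54, 3*36, …, 11*2, 12*1) = 108
P[14] = max(1*108, 2*81, 3*54, …, 12*2, 13*1) = 162
P[15] = max(1*162, 2*108, 3*81, …, 13*2, 14*1) = 243
P[16] = max(1*243, 2*162, 3*108, …, 14*2, 15*1) = 324
One optimal split: 3 + 3 + 3 + 3 + 2 + 2; product 3*3*3*3*2*2 = 324.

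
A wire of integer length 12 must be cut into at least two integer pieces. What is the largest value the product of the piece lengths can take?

Let g[k] be the best product for length k (with at least one cut). For each first piece i, the rest contributes max(k−i, g[k−i]).
Small cases: g[2]=1, g[3]=2, g[4]=4, g[5]=6.
g[6] = 3*max(3,2) = 3*3 = 9
g[7] = 2*max(5,6) = 2*6 = 12
g[8] = 2*max(6,9) = 2*9 = 18
g[9] = 3*max(6,9) = 3*9 = 27
g[10] = 2*max(8,18) = 2*18 = 36
g[11] = 2*max(9,27) = 2*27 = 54
g[12] = 3*max(9,27) = 3*27 = 81
One optimal split: 3 + 3 + 3 + 3; product 3*3*3*3 = 81.

81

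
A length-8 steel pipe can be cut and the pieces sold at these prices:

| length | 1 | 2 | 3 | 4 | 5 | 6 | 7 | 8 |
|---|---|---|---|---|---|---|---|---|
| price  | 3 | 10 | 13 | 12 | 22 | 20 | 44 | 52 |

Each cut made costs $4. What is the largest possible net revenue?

52

Let r[k] be the best obtainable value from length k. For each k, try every first piece i and keep the best of price[i] + r[k−i] minus the 4 cut fee when i<k.
r[1] = 3
r[2] = max(3+3-4, 10+0) = 10
r[3] = max(3+10-4, 10+3-4, 13+0) = 13
r[4] = max(3+13-4, 10+10-4, 13+3-4, 12+0) = 16
r[5] = max(3+16-4, 10+13-4, 13+10-4, 12+3-4, 22+0) = 22
r[6] = max(3+22-4, 10+16-4, 13+13-4, 12+10-4, 22+3-4, 20+0) = 22
r[7] = max(3+22-4, 10+22-4, 13+16-4, …, 20+3-4, 44+0) = 44
r[8] = max(3+44-4, 10+22-4, 13+22-4, …, 44+3-4, 52+0) = 52
Best is to make no cuts and sell whole for $52.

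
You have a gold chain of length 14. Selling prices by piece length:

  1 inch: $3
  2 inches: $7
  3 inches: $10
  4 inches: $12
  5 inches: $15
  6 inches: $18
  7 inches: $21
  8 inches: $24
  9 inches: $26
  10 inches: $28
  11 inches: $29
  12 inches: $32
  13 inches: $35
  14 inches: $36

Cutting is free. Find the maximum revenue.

49

Let best[k] be the best obtainable value from length k. For each k, try every first piece i and keep the best of price[i] + best[k−i].
best[1] = 3
best[2] = 7
best[3] = 10  (first piece 1, then best[2]=7)
best[4] = 14  (first piece 2, then best[2]=7)
best[5] = 17  (first piece 1, then best[4]=14)
best[6] = 21  (first piece 2, then best[4]=14)
best[7] = 24  (first piece 1, then best[6]=21)
best[8] = 28  (first piece 2, then best[6]=21)
best[9] = 31  (first piece 1, then best[8]=28)
best[10] = 35  (first piece 2, then best[8]=28)
best[11] = 38  (first piece 1, then best[10]=35)
best[12] = 42  (first piece 2, then best[10]=35)
best[13] = 45  (first piece 1, then best[12]=42)
best[14] = 49  (first piece 2, then best[12]=42)
One optimal cutting: 2 + 2 + 2 + 2 + 2 + 2 + 2 → $7 + $7 + $7 + $7 + $7 + $7 + $7 = $49.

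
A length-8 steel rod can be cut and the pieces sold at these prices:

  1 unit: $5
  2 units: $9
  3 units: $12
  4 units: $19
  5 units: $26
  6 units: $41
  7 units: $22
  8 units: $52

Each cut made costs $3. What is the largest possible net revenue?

52

Consider every possible first cut. v[k] is the best of p[i]+v[k−i] over all sellable i≤k, charging 3 whenever i<k.
v[1] = 5
v[2] = max(5+5-3, 9+0) = 9
v[3] = max(5+9-3, 9+5-3, 12+0) = 12
v[4] = max(5+12-3, 9+9-3, 12+5-3, 19+0) = 19
v[5] = max(5+19-3, 9+12-3, 12+9-3, 19+5-3, 26+0) = 26
v[6] = max(5+26-3, 9+19-3, 12+12-3, 19+9-3, 26+5-3, 41+0) = 41
v[7] = max(5+41-3, 9+26-3, 12+19-3, …, 41+5-3, 22+0) = 43
v[8] = max(5+43-3, 9+41-3, 12+26-3, …, 22+5-3, 52+0) = 52
Best is to make no cuts and sell whole for $52.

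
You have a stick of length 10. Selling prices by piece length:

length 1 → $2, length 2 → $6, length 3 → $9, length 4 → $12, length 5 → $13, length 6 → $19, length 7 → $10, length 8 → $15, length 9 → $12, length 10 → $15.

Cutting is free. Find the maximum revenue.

31

Build v[k] bottom-up: v[k] = max over allowed piece i of (p[i] + v[k−i]).
v[1] = 2
v[2] = max(2+2, 6+0) = 6
v[3] = max(2+6, 6+2, 9+0) = 9
v[4] = max(2+9, 6+6, 9+2, 12+0) = 12
v[5] = max(2+12, 6+9, 9+6, 12+2, 13+0) = 15
v[6] = max(2+15, 6+12, 9+9, 12+6, 13+2, 19+0) = 19
v[7] = max(2+19, 6+15, 9+12, …, 19+2, 10+0) = 21
v[8] = max(2+21, 6+19, 9+15, …, 10+2, 15+0) = 25
v[9] = max(2+25, 6+21, 9+19, …, 15+2, 12+0) = 28
v[10] = max(2+28, 6+25, 9+21, …, 12+2, 15+0) = 31
One optimal cutting: 6 + 2 + 2 → $19 + $6 + $6 = $31.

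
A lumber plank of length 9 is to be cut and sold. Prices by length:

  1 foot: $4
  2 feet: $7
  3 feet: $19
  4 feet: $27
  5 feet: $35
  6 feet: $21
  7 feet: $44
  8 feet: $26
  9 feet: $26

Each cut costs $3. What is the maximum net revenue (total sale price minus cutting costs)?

Consider every possible first cut. r[k] is the best of p[i]+r[k−i] over all sellable i≤k, charging 3 whenever i<k.
r[1] = 4
r[2] = max(4+4-3, 7+0) = 7
r[3] = max(4+7-3, 7+4-3, 19+0) = 19
r[4] = max(4+19-3, 7+7-3, 19+4-3, 27+0) = 27
r[5] = max(4+27-3, 7+19-3, 19+7-3, 27+4-3, 35+0) = 35
r[6] = max(4+35-3, 7+27-3, 19+19-3, 27+7-3, 35+4-3, 21+0) = 36
r[7] = max(4+36-3, 7+35-3, 19+27-3, …, 21+4-3, 44+0) = 44
r[8] = max(4+44-3, 7+36-3, 19+35-3, …, 44+4-3, 26+0) = 51
r[9] = max(4+51-3, 7+44-3, 19+36-3, …, 26+4-3, 26+0) = 59
One optimal plan: pieces 5 + 4 (1 cut) → $62 − $3 = $59.

59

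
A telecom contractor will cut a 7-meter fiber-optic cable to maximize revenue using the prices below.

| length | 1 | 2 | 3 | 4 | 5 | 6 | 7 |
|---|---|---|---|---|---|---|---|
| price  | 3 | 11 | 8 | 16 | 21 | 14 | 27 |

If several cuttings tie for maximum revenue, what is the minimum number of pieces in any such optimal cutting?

4

Let r[k] be the best obtainable value from length k. For each k, try every first piece i and keep the best of price[i] + r[k−i].
r[1] = 3
r[2] = 11
r[3] = 14  (first piece 1, then r[2]=11)
r[4] = 22  (first piece 2, then r[2]=11)
r[5] = 25  (first piece 1, then r[4]=22)
r[6] = 33  (first piece 2, then r[4]=22)
r[7] = 36  (first piece 1, then r[6]=33)
Maximum revenue is $36.
Now minimize piece count subject to staying optimal: for each k, pieces[k] = 1 + min over i with p[i]+r[k−i]=r[k] of pieces[k−i].
pieces[4] = 2
pieces[5] = 3
pieces[6] = 3
pieces[7] = 4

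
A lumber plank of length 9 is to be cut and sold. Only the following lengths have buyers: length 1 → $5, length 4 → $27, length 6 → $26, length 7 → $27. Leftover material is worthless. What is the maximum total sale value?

Build f[k] bottom-up: f[k] = max over allowed piece i of (p[i] + f[k−i]).
f[1] = 5
f[2] = 10  (first piece 1, then f[1]=5)
f[3] = 15  (first piece 1, then f[2]=10)
f[4] = max(5+15, 27+0) = 27
f[5] = max(5+27, 27+5) = 32
f[6] = max(5+32, 27+10, 26+0) = 37
f[7] = max(5+37, 27+15, 26+5, 27+0) = 42
f[8] = max(5+42, 27+27, 26+10, 27+5) = 54
f[9] = max(5+54, 27+32, 26+15, 27+10) = 59
One optimal cutting: 4 + 4 + 1 → $59.

59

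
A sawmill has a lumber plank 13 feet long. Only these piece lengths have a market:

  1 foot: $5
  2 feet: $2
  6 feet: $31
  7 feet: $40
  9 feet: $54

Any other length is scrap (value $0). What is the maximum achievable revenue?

74

Build f[k] bottom-up: f[k] = max over allowed piece i of (p[i] + f[k−i]).
f[1] = 5
f[2] = max(5+5, 2+0) = 10
f[3] = max(5+10, 2+5) = 15
f[4] = max(5+15, 2+10) = 20
f[5] = max(5+20, 2+15) = 25
f[6] = max(5+25, 2+20, 31+0) = 31
f[7] = max(5+31, 2+25, 31+5, 40+0) = 40
f[8] = max(5+40, 2+31, 31+10, 40+5) = 45
f[9] = max(5+45, 2+40, 31+15, 40+10, 54+0) = 54
f[10] = max(5+54, 2+45, 31+20, 40+15, 54+5) = 59
f[11] = max(5+59, 2+54, 31+25, 40+20, 54+10) = 64
f[12] = max(5+64, 2+59, 31+31, 40+25, 54+15) = 69
f[13] = max(5+69, 2+64, 31+40, 40+31, 54+20) = 74
One optimal cutting: 9 + 1 + 1 + 1 + 1 → $74.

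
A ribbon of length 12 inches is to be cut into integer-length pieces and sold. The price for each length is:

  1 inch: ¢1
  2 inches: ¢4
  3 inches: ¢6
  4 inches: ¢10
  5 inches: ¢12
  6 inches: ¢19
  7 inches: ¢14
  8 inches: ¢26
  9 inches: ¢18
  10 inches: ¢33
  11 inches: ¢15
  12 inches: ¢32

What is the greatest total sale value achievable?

38

Consider every possible first cut. R[k] is the best of p[i]+R[k−i] over all sellable i≤k.
R[1] = 1
R[2] = max(1+1, 4+0) = 4
R[3] = max(1+4, 4+1, 6+0) = 6
R[4] = max(1+6, 4+4, 6+1, 10+0) = 10
R[5] = max(1+10, 4+6, 6+4, 10+1, 12+0) = 12
R[6] = max(1+12, 4+10, 6+6, 10+4, 12+1, 19+0) = 19
R[7] = max(1+19, 4+12, 6+10, …, 19+1, 14+0) = 20
R[8] = max(1+20, 4+19, 6+12, …, 14+1, 26+0) = 26
R[9] = max(1+26, 4+20, 6+19, …, 26+1, 18+0) = 27
R[10] = max(1+27, 4+26, 6+20, …, 18+1, 33+0) = 33
R[11] = max(1+33, 4+27, 6+26, …, 33+1, 15+0) = 34
R[12] = max(1+34, 4+33, 6+27, …, 15+1, 32+0) = 38
One optimal cutting: 6 + 6 → ¢19 + ¢19 = ¢38.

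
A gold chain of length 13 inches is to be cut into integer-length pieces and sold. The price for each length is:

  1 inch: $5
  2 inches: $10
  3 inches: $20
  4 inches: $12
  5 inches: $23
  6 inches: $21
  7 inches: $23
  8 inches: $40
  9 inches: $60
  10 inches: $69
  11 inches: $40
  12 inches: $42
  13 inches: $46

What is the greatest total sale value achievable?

89

Consider every possible first cut. r[k] is the best of p[i]+r[k−i] over all sellable i≤k.
r[1] = 5
r[2] = max(5+5, 10+0) = 10
r[3] = max(5+10, 10+5, 20+0) = 20
r[4] = max(5+20, 10+10, 20+5, 12+0) = 25
r[5] = max(5+25, 10+20, 20+10, 12+5, 23+0) = 30
r[6] = max(5+30, 10+25, 20+20, 12+10, 23+5, 21+0) = 40
r[7] = max(5+40, 10+30, 20+25, …, 21+5, 23+0) = 45
r[8] = max(5+45, 10+40, 20+30, …, 23+5, 40+0) = 50
r[9] = max(5+50, 10+45, 20+40, …, 40+5, 60+0) = 60
r[10] = max(5+60, 10+50, 20+45, …, 60+5, 69+0) = 69
r[11] = max(5+69, 10+60, 20+50, …, 69+5, 40+0) = 74
r[12] = max(5+74, 10+69, 20+60, …, 40+5, 42+0) = 80
r[13] = max(5+80, 10+74, 20+69, …, 42+5, 46+0) = 89
One optimal cutting: 10 + 3 → $69 + $20 = $89.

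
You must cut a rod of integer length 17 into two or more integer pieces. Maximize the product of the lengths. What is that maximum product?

Fill g[k] for k=2..17: at each k try every first piece i and multiply by the better of (k−i) uncut or g[k−i].
g[2] = 1·max(1,0) = 1·1 = 1
g[3] = max(1·2, 2·1) = 2
g[4] = max(1·3, 2·2, 3·1) = 4
g[5] = max(1·4, 2·3, 3·2, 4·1) = 6
g[6] = max(1·6, 2·4, 3·3, 4·2, 5·1) = 9
g[7] = max(1·9, 2·6, 3·4, 4·3, 5·2, 6·1) = 12
g[8] = max(1·12, 2·9, 3·6, …, 6·2, 7·1) = 18
g[9] = max(1·18, 2·12, 3·9, …, 7·2, 8·1) = 27
g[10] = max(1·27, 2·18, 3·12, …, 8·2, 9·1) = 36
g[11] = max(1·36, 2·27, 3·18, …, 9·2, 10·1) = 54
g[12] = max(1·54, 2·36, 3·27, …, 10·2, 11·1) = 81
g[13] = max(1·81, 2·54, 3·36, …, 11·2, 12·1) = 108
g[14] = max(1·108, 2·81, 3·54, …, 12·2, 13·1) = 162
g[15] = max(1·162, 2·108, 3·81, …, 13·2, 14·1) = 243
g[16] = max(1·243, 2·162, 3·108, …, 14·2, 15·1) = 324
g[17] = max(1·324, 2·243, 3·162, …, 15·2, 16·1) = 486
One optimal split: 3 + 3 + 3 + 3 + 3 + 2; product 3·3·3·3·3·2 = 486.

486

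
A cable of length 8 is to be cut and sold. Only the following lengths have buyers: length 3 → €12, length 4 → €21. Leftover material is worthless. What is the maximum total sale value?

Build f[k] bottom-up: f[k] = max over allowed piece i of (p[i] + f[k−i]).
f[1] = 0
f[2] = 0
f[3] = 12
f[4] = max(12+0, 21+0) = 21
f[5] = max(12+0, 21+0) = 21
f[6] = max(12+12, 21+0) = 24
f[7] = max(12+21, 21+12) = 33
f[8] = max(12+21, 21+21) = 42
One optimal cutting: 4 + 4 → €42.

42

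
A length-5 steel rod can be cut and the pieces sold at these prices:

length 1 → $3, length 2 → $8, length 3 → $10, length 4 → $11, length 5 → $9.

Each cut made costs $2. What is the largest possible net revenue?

Build v[k] bottom-up: v[k] = max over allowed piece i of (p[i] + v[k−i]) − 2 per cut.
v[1] = 3
v[2] = max(3+3-2, 8+0) = 8
v[3] = max(3+8-2, 8+3-2, 10+0) = 10
v[4] = max(3+10-2, 8+8-2, 10+3-2, 11+0) = 14
v[5] = max(3+14-2, 8+10-2, 10+8-2, 11+3-2, 9+0) = 16
One optimal plan: pieces 3 + 2 (1 cut) → $18 − $2 = $16.

16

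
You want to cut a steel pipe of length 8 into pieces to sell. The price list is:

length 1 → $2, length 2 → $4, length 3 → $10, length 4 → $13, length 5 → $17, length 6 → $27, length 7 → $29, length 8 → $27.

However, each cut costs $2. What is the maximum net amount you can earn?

Let net[k] be the best obtainable value from length k. For each k, try every first piece i and keep the best of price[i] + net[k−i] minus the 2 cut fee when i<k.
net[1] = 2
net[2] = max(2+2-2, 4+0) = 4
net[3] = max(2+4-2, 4+2-2, 10+0) = 10
net[4] = max(2+10-2, 4+4-2, 10+2-2, 13+0) = 13
net[5] = max(2+13-2, 4+10-2, 10+4-2, 13+2-2, 17+0) = 17
net[6] = max(2+17-2, 4+13-2, 10+10-2, 13+4-2, 17+2-2, 27+0) = 27
net[7] = max(2+27-2, 4+17-2, 10+13-2, …, 27+2-2, 29+0) = 29
net[8] = max(2+29-2, 4+27-2, 10+17-2, …, 29+2-2, 27+0) = 29
One optimal plan: pieces 7 + 1 (1 cut) → $31 − $2 = $29.

29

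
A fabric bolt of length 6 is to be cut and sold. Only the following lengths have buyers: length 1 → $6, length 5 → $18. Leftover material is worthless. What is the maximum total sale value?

36

Let f[k] be the best obtainable value from length k. For each k, try every first piece i and keep the best of price[i] + f[k−i].
f[1] = 6
f[2] = 12  (first piece 1, then f[1]=6)
f[3] = 18  (first piece 1, then f[2]=12)
f[4] = 24  (first piece 1, then f[3]=18)
f[5] = max(6+24, 18+0) = 30
f[6] = max(6+30, 18+6) = 36
One optimal cutting: 1 + 1 + 1 + 1 + 1 + 1 → $36.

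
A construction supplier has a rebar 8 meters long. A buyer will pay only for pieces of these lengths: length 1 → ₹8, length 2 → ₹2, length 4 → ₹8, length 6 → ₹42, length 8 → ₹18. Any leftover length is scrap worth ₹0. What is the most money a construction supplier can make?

Build f[k] bottom-up: f[k] = max over allowed piece i of (p[i] + f[k−i]).
f[1] = 8
f[2] = 16  (first piece 1, then f[1]=8)
f[3] = 24  (first piece 1, then f[2]=16)
f[4] = 32  (first piece 1, then f[3]=24)
f[5] = 40  (first piece 1, then f[4]=32)
f[6] = 48  (first piece 1, then f[5]=40)
f[7] = 56  (first piece 1, then f[6]=48)
f[8] = 64  (first piece 1, then f[7]=56)
One optimal cutting: 1 + 1 + 1 + 1 + 1 + 1 + 1 + 1 → ₹64.

64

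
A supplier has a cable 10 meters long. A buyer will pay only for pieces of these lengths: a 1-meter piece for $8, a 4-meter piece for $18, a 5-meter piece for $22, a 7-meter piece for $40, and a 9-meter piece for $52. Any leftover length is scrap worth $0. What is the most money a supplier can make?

80

Build r[k] bottom-up: r[k] = max over allowed piece i of (p[i] + r[k−i]).
r[1] = 8
r[2] = 16  (first piece 1, then r[1]=8)
r[3] = 24  (first piece 1, then r[2]=16)
r[4] = max(8+24, 18+0) = 32
r[5] = max(8+32, 18+8, 22+0) = 40
r[6] = max(8+40, 18+16, 22+8) = 48
r[7] = max(8+48, 18+24, 22+16, 40+0) = 56
r[8] = max(8+56, 18+32, 22+24, 40+8) = 64
r[9] = max(8+64, 18+40, 22+32, 40+16, 52+0) = 72
r[10] = max(8+72, 18+48, 22+40, 40+24, 52+8) = 80
One optimal cutting: 1 + 1 + 1 + 1 + 1 + 1 + 1 + 1 + 1 + 1 → $80.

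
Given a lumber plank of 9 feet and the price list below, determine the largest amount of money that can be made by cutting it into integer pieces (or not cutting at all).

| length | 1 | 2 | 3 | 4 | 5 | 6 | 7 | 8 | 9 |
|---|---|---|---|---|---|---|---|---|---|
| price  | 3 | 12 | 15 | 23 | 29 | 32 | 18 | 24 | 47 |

53

Let v[k] be the best obtainable value from length k. For each k, try every first piece i and keep the best of price[i] + v[k−i].
v[1] = 3
v[2] = 12
v[3] = 15  (first piece 1, then v[2]=12)
v[4] = 24  (first piece 2, then v[2]=12)
v[5] = 29
v[6] = 36  (first piece 2, then v[4]=24)
v[7] = 41  (first piece 2, then v[5]=29)
v[8] = 48  (first piece 2, then v[6]=36)
v[9] = 53  (first piece 2, then v[7]=41)
One optimal cutting: 5 + 2 + 2 → $29 + $12 + $12 = $53.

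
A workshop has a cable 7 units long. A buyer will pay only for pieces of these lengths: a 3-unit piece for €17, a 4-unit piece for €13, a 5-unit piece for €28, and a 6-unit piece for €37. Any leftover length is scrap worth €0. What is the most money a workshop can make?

37

Consider every possible first cut. f[k] is the best of p[i]+f[k−i] over all sellable i≤k.
f[1] = 0
f[2] = 0
f[3] = 17
f[4] = max(17+0, 13+0) = 17
f[5] = max(17+0, 13+0, 28+0) = 28
f[6] = max(17+17, 13+0, 28+0, 37+0) = 37
f[7] = max(17+17, 13+17, 28+0, 37+0) = 37
One optimal cutting: pieces 6 with 1 unit of scrap → €37.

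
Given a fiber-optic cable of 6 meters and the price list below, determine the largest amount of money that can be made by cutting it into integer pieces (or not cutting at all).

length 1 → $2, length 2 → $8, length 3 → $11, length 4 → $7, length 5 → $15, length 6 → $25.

25

Let r[k] be the best obtainable value from length k. For each k, try every first piece i and keep the best of price[i] + r[k−i].
r[1] = 2
r[2] = 8
r[3] = 11
r[4] = 16  (first piece 2, then r[2]=8)
r[5] = 19  (first piece 2, then r[3]=11)
r[6] = 25
Best is to sell the whole 6-meter piece uncut for $25.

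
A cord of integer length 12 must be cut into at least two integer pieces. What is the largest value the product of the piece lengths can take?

Let P[k] be the best product for length k (with at least one cut). For each first piece i, the rest contributes max(k−i, P[k−i]).
P[2] = 1×max(1,0) = 1×1 = 1
P[3] = max(1×2, 2×1) = 2
P[4] = max(1×3, 2×2, 3×1) = 4
P[5] = max(1×4, 2×3, 3×2, 4×1) = 6
P[6] = max(1×6, 2×4, 3×3, 4×2, 5×1) = 9
P[7] = max(1×9, 2×6, 3×4, 4×3, 5×2, 6×1) = 12
P[8] = max(1×12, 2×9, 3×6, …, 6×2, 7×1) = 18
P[9] = max(1×18, 2×12, 3×9, …, 7×2, 8×1) = 27
P[10] = max(1×27, 2×18, 3×12, …, 8×2, 9×1) = 36
P[11] = max(1×36, 2×27, 3×18, …, 9×2, 10×1) = 54
P[12] = max(1×54, 2×36, 3×27, …, 10×2, 11×1) = 81
One optimal split: 3 + 3 + 3 + 3; product 3×3×3×3 = 81.

81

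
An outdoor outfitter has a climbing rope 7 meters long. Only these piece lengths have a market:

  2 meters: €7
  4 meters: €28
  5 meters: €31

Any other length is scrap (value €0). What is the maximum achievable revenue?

38

Consider every possible first cut. r[k] is the best of p[i]+r[k−i] over all sellable i≤k.
r[1] = 0
r[2] = 7
r[3] = 7
r[4] = max(7+7, 28+0) = 28
r[5] = max(7+7, 28+0, 31+0) = 31
r[6] = max(7+28, 28+7, 31+0) = 35
r[7] = max(7+31, 28+7, 31+7) = 38
One optimal cutting: 5 + 2 → €38.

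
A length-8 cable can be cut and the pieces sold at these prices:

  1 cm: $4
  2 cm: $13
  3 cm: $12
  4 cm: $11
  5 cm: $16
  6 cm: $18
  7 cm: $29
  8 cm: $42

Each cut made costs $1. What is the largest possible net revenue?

49

Consider every possible first cut. net[k] is the best of p[i]+net[k−i] over all sellable i≤k, charging 1 whenever i<k.
net[1] = 4
net[2] = max(4+4-1, 13+0) = 13
net[3] = max(4+13-1, 13+4-1, 12+0) = 16
net[4] = max(4+16-1, 13+13-1, 12+4-1, 11+0) = 25
net[5] = max(4+25-1, 13+16-1, 12+13-1, 11+4-1, 16+0) = 28
net[6] = max(4+28-1, 13+25-1, 12+16-1, 11+13-1, 16+4-1, 18+0) = 37
net[7] = max(4+37-1, 13+28-1, 12+25-1, …, 18+4-1, 29+0) = 40
net[8] = max(4+40-1, 13+37-1, 12+28-1, …, 29+4-1, 42+0) = 49
One optimal plan: pieces 2 + 2 + 2 + 2 (3 cuts) → $52 − $3 = $49.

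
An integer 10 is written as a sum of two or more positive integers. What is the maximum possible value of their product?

Define prod[k] = max over 1≤i<k of i · max(k−i, prod[k−i]); the inner max lets the remainder stay uncut if that's better.
prod[2] = 1*max(1,0) = 1*1 = 1
prod[3] = 1*max(2,1) = 1*2 = 2
prod[4] = 2*max(2,1) = 2*2 = 4
prod[5] = 2*max(3,2) = 2*3 = 6
prod[6] = 3*max(3,2) = 3*3 = 9
prod[7] = 2*max(5,6) = 2*6 = 12
prod[8] = 2*max(6,9) = 2*9 = 18
prod[9] = 3*max(6,9) = 3*9 = 27
prod[10] = 2*max(8,18) = 2*18 = 36
One optimal split: 3 + 3 + 2 + 2; product 3*3*2*2 = 36.

36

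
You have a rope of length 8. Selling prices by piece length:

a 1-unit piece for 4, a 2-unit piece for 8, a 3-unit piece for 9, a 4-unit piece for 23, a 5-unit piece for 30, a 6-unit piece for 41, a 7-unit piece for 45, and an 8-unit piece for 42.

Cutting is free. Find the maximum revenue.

49

Consider every possible first cut. r[k] is the best of p[i]+r[k−i] over all sellable i≤k.
r[1] = 4
r[2] = max(4+4, 8+0) = 8
r[3] = max(4+8, 8+4, 9+0) = 12
r[4] = max(4+12, 8+8, 9+4, 23+0) = 23
r[5] = max(4+23, 8+12, 9+8, 23+4, 30+0) = 30
r[6] = max(4+30, 8+23, 9+12, 23+8, 30+4, 41+0) = 41
r[7] = max(4+41, 8+30, 9+23, …, 41+4, 45+0) = 45
r[8] = max(4+45, 8+41, 9+30, …, 45+4, 42+0) = 49
One optimal cutting: 6 + 1 + 1 → 41 + 4 + 4 = 49.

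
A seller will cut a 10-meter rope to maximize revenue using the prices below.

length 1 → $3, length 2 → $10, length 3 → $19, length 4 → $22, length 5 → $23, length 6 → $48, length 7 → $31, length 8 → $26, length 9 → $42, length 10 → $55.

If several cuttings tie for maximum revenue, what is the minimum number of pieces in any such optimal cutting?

2

Build r[k] bottom-up: r[k] = max over allowed piece i of (p[i] + r[k−i]).
r[1] = 3
r[2] = max(3+3, 10+0) = 10
r[3] = max(3+10, 10+3, 19+0) = 19
r[4] = max(3+19, 10+10, 19+3, 22+0) = 22
r[5] = max(3+22, 10+19, 19+10, 22+3, 23+0) = 29
r[6] = max(3+29, 10+22, 19+19, 22+10, 23+3, 48+0) = 48
r[7] = max(3+48, 10+29, 19+22, …, 48+3, 31+0) = 51
r[8] = max(3+51, 10+48, 19+29, …, 31+3, 26+0) = 58
r[9] = max(3+58, 10+51, 19+48, …, 26+3, 42+0) = 67
r[10] = max(3+67, 10+58, 19+51, …, 42+3, 55+0) = 70
Maximum revenue is $70.
Now minimize piece count subject to staying optimal: for each k, pieces[k] = 1 + min over i with p[i]+r[k−i]=r[k] of pieces[k−i].
pieces[7] = 2
pieces[8] = 2
pieces[9] = 2
pieces[10] = 2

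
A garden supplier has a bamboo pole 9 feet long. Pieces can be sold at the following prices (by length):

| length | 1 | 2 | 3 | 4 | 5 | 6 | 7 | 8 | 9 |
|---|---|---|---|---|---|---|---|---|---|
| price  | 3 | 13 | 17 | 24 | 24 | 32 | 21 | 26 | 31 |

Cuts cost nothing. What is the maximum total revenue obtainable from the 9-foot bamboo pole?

Build v[k] bottom-up: v[k] = max over allowed piece i of (p[i] + v[k−i]).
v[1] = 3
v[2] = max(3+3, 13+0) = 13
v[3] = max(3+13, 13+3, 17+0) = 17
v[4] = max(3+17, 13+13, 17+3, 24+0) = 26
v[5] = max(3+26, 13+17, 17+13, 24+3, 24+0) = 30
v[6] = max(3+30, 13+26, 17+17, 24+13, 24+3, 32+0) = 39
v[7] = max(3+39, 13+30, 17+26, …, 32+3, 21+0) = 43
v[8] = max(3+43, 13+39, 17+30, …, 21+3, 26+0) = 52
v[9] = max(3+52, 13+43, 17+39, …, 26+3, 31+0) = 56
One optimal cutting: 3 + 2 + 2 + 2 → $17 + $13 + $13 + $13 = $56.

56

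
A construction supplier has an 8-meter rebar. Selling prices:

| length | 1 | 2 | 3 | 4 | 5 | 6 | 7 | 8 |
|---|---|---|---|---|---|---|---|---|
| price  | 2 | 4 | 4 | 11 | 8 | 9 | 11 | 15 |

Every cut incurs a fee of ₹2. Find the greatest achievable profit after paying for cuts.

Build r[k] bottom-up: r[k] = max over allowed piece i of (p[i] + r[k−i]) − 2 per cut.
r[1] = 2
r[2] = max(2+2-2, 4+0) = 4
r[3] = max(2+4-2, 4+2-2, 4+0) = 4
r[4] = max(2+4-2, 4+4-2, 4+2-2, 11+0) = 11
r[5] = max(2+11-2, 4+4-2, 4+4-2, 11+2-2, 8+0) = 11
r[6] = max(2+11-2, 4+11-2, 4+4-2, 11+4-2, 8+2-2, 9+0) = 13
r[7] = max(2+13-2, 4+11-2, 4+11-2, …, 9+2-2, 11+0) = 13
r[8] = max(2+13-2, 4+13-2, 4+11-2, …, 11+2-2, 15+0) = 20
One optimal plan: pieces 4 + 4 (1 cut) → ₹22 − ₹2 = ₹20.

20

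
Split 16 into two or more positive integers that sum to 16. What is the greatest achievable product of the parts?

Define P[k] = max over 1≤i<k of i · max(k−i, P[k−i]); the inner max lets the remainder stay uncut if that's better.
Small cases: P[2]=1, P[3]=2, P[4]=4, P[5]=6, P[6]=9, P[7]=12, P[8]=18.
P[9] = max(1×18, 2×12, 3×9, …, 7×2, 8×1) = 27
P[10] = max(1×27, 2×18, 3×12, …, 8×2, 9×1) = 36
P[11] = max(1×36, 2×27, 3×18, …, 9×2, 10×1) = 54
P[12] = max(1×54, 2×36, 3×27, …, 10×2, 11×1) = 81
P[13] = max(1×81, 2×54, 3×36, …, 11×2, 12×1) = 108
P[14] = max(1×108, 2×81, 3×54, …, 12×2, 13×1) = 162
P[15] = max(1×162, 2×108, 3×81, …, 13×2, 14×1) = 243
P[16] = max(1×243, 2×162, 3×108, …, 14×2, 15×1) = 324
One optimal split: 3 + 3 + 3 + 3 + 2 + 2; product 3×3×3×3×2×2 = 324.

324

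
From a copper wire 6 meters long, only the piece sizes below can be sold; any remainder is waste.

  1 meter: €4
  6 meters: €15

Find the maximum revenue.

24

Consider every possible first cut. best[k] is the best of p[i]+best[k−i] over all sellable i≤k.
best[1] = 4
best[2] = 8  (first piece 1, then best[1]=4)
best[3] = 12  (first piece 1, then best[2]=8)
best[4] = 16  (first piece 1, then best[3]=12)
best[5] = 20  (first piece 1, then best[4]=16)
best[6] = max(4+20, 15+0) = 24
One optimal cutting: 1 + 1 + 1 + 1 + 1 + 1 → €24.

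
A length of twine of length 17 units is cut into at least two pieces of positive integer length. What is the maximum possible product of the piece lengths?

Define g[k] = max over 1≤i<k of i · max(k−i, g[k−i]); the inner max lets the remainder stay uncut if that's better.
Small cases: g[2]=1, g[3]=2, g[4]=4, g[5]=6, g[6]=9, g[7]=12, g[8]=18, g[9]=27, g[10]=36, g[11]=54, g[12]=81.
g[13] = 2·max(11,54) = 2·54 = 108
g[14] = 2·max(12,81) = 2·81 = 162
g[15] = 3·max(12,81) = 3·81 = 243
g[16] = 2·max(14,162) = 2·162 = 324
g[17] = 2·max(15,243) = 2·243 = 486
One optimal split: 3 + 3 + 3 + 3 + 3 + 2; product 3·3·3·3·3·2 = 486.

486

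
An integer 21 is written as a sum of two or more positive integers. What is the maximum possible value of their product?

2187

Define f[k] = max over 1≤i<k of i · max(k−i, f[k−i]); the inner max lets the remainder stay uncut if that's better.
f[2] = 1*max(1,0) = 1*1 = 1
f[3] = max(1*2, 2*1) = 2
f[4] = max(1*3, 2*2, 3*1) = 4
f[5] = max(1*4, 2*3, 3*2, 4*1) = 6
f[6] = max(1*6, 2*4, 3*3, 4*2, 5*1) = 9
f[7] = max(1*9, 2*6, 3*4, 4*3, 5*2, 6*1) = 12
f[8] = max(1*12, 2*9, 3*6, …, 6*2, 7*1) = 18
f[9] = max(1*18, 2*12, 3*9, …, 7*2, 8*1) = 27
f[10] = max(1*27, 2*18, 3*12, …, 8*2, 9*1) = 36
f[11] = max(1*36, 2*27, 3*18, …, 9*2, 10*1) = 54
f[12] = max(1*54, 2*36, 3*27, …, 10*2, 11*1) = 81
f[13] = max(1*81, 2*54, 3*36, …, 11*2, 12*1) = 108
f[14] = max(1*108, 2*81, 3*54, …, 12*2, 13*1) = 162
f[15] = max(1*162, 2*108, 3*81, …, 13*2, 14*1) = 243
f[16] = max(1*243, 2*162, 3*108, …, 14*2, 15*1) = 324
f[17] = max(1*324, 2*243, 3*162, …, 15*2, 16*1) = 486
f[18] = max(1*486, 2*324, 3*243, …, 16*2, 17*1) = 729
f[19] = max(1*729, 2*486, 3*324, …, 17*2, 18*1) = 972
f[20] = max(1*972, 2*729, 3*486, …, 18*2, 19*1) = 1458
f[21] = max(1*1458, 2*972, 3*729, …, 19*2, 20*1) = 2187
One optimal split: 3 + 3 + 3 + 3 + 3 + 3 + 3; product 3*3*3*3*3*3*3 = 2187.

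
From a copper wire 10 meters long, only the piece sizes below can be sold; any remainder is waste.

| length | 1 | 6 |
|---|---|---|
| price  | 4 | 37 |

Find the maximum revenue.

Build f[k] bottom-up: f[k] = max over allowed piece i of (p[i] + f[k−i]).
f[1] = 4
f[2] = 8  (first piece 1, then f[1]=4)
f[3] = 12  (first piece 1, then f[2]=8)
f[4] = 16  (first piece 1, then f[3]=12)
f[5] = 20  (first piece 1, then f[4]=16)
f[6] = max(4+20, 37+0) = 37
f[7] = max(4+37, 37+4) = 41
f[8] = max(4+41, 37+8) = 45
f[9] = max(4+45, 37+12) = 49
f[10] = max(4+49, 37+16) = 53
One optimal cutting: 6 + 1 + 1 + 1 + 1 → €53.

53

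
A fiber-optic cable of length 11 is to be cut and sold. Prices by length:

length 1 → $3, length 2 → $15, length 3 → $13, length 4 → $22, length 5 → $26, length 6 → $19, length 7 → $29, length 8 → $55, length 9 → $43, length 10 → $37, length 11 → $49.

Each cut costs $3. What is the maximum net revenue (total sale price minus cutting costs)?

Build r[k] bottom-up: r[k] = max over allowed piece i of (p[i] + r[k−i]) − 3 per cut.
r[1] = 3
r[2] = max(3+3-3, 15+0) = 15
r[3] = max(3+15-3, 15+3-3, 13+0) = 15
r[4] = max(3+15-3, 15+15-3, 13+3-3, 22+0) = 27
r[5] = max(3+27-3, 15+15-3, 13+15-3, 22+3-3, 26+0) = 27
r[6] = max(3+27-3, 15+27-3, 13+15-3, 22+15-3, 26+3-3, 19+0) = 39
r[7] = max(3+39-3, 15+27-3, 13+27-3, …, 19+3-3, 29+0) = 39
r[8] = max(3+39-3, 15+39-3, 13+27-3, …, 29+3-3, 55+0) = 55
r[9] = max(3+55-3, 15+39-3, 13+39-3, …, 55+3-3, 43+0) = 55
r[10] = max(3+55-3, 15+55-3, 13+39-3, …, 43+3-3, 37+0) = 67
r[11] = max(3+67-3, 15+55-3, 13+55-3, …, 37+3-3, 49+0) = 67
One optimal plan: pieces 8 + 2 + 1 (2 cuts) → $73 − $6 = $67.

67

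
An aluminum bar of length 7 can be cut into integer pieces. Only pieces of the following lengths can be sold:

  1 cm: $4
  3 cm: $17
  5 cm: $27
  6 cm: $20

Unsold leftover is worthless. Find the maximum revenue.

Consider every possible first cut. f[k] is the best of p[i]+f[k−i] over all sellable i≤k.
f[1] = 4
f[2] = 8  (first piece 1, then f[1]=4)
f[3] = max(4+8, 17+0) = 17
f[4] = max(4+17, 17+4) = 21
f[5] = max(4+21, 17+8, 27+0) = 27
f[6] = max(4+27, 17+17, 27+4, 20+0) = 34
f[7] = max(4+34, 17+21, 27+8, 20+4) = 38
One optimal cutting: 3 + 3 + 1 → $38.

38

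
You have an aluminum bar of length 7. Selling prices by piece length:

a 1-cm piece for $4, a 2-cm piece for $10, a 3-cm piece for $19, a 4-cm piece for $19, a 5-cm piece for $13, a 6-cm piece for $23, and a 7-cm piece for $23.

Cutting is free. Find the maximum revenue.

42

Let R[k] be the best obtainable value from length k. For each k, try every first piece i and keep the best of price[i] + R[k−i].
R[1] = 4
R[2] = 10
R[3] = 19
R[4] = 23  (first piece 1, then R[3]=19)
R[5] = 29  (first piece 2, then R[3]=19)
R[6] = 38  (first piece 3, then R[3]=19)
R[7] = 42  (first piece 1, then R[6]=38)
One optimal cutting: 3 + 3 + 1 → $19 + $19 + $4 = $42.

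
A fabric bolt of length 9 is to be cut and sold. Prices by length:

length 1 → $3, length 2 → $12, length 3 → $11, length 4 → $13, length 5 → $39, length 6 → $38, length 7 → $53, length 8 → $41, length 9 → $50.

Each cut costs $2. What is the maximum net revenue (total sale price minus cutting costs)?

63

Consider every possible first cut. net[k] is the best of p[i]+net[k−i] over all sellable i≤k, charging 2 whenever i<k.
net[1] = 3
net[2] = max(3+3-2, 12+0) = 12
net[3] = max(3+12-2, 12+3-2, 11+0) = 13
net[4] = max(3+13-2, 12+12-2, 11+3-2, 13+0) = 22
net[5] = max(3+22-2, 12+13-2, 11+12-2, 13+3-2, 39+0) = 39
net[6] = max(3+39-2, 12+22-2, 11+13-2, 13+12-2, 39+3-2, 38+0) = 40
net[7] = max(3+40-2, 12+39-2, 11+22-2, …, 38+3-2, 53+0) = 53
net[8] = max(3+53-2, 12+40-2, 11+39-2, …, 53+3-2, 41+0) = 54
net[9] = max(3+54-2, 12+53-2, 11+40-2, …, 41+3-2, 50+0) = 63
One optimal plan: pieces 7 + 2 (1 cut) → $65 − $2 = $63.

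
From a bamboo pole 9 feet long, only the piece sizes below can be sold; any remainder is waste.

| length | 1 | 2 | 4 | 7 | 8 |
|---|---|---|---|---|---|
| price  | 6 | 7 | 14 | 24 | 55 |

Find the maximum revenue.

61

Consider every possible first cut. best[k] is the best of p[i]+best[k−i] over all sellable i≤k.
best[1] = 6
best[2] = max(6+6, 7+0) = 12
best[3] = max(6+12, 7+6) = 18
best[4] = max(6+18, 7+12, 14+0) = 24
best[5] = max(6+24, 7+18, 14+6) = 30
best[6] = max(6+30, 7+24, 14+12) = 36
best[7] = max(6+36, 7+30, 14+18, 24+0) = 42
best[8] = max(6+42, 7+36, 14+24, 24+6, 55+0) = 55
best[9] = max(6+55, 7+42, 14+30, 24+12, 55+6) = 61
One optimal cutting: 8 + 1 → $61.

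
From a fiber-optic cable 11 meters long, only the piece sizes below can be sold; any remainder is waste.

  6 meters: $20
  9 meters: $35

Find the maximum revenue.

Consider every possible first cut. r[k] is the best of p[i]+r[k−i] over all sellable i≤k.
r[1] = 0
r[2] = 0
r[3] = 0
r[4] = 0
r[5] = 0
r[6] = 20
r[7] = 20
r[8] = 20
r[9] = max(20+0, 35+0) = 35
r[10] = max(20+0, 35+0) = 35
r[11] = max(20+0, 35+0) = 35
One optimal cutting: pieces 9 with 2 meters of scrap → $35.

35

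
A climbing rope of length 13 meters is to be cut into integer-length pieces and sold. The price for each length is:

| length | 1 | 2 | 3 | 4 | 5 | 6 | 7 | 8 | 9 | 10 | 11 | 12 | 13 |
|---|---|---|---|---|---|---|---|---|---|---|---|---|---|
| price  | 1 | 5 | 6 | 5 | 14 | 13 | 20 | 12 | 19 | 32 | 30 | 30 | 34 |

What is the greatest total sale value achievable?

Build r[k] bottom-up: r[k] = max over allowed piece i of (p[i] + r[k−i]).
r[1] = 1
r[2] = 5
r[3] = 6  (first piece 1, then r[2]=5)
r[4] = 10  (first piece 2, then r[2]=5)
r[5] = 14
r[6] = 15  (first piece 1, then r[5]=14)
r[7] = 20
r[8] = 21  (first piece 1, then r[7]=20)
r[9] = 25  (first piece 2, then r[7]=20)
r[10] = 32
r[11] = 33  (first piece 1, then r[10]=32)
r[12] = 37  (first piece 2, then r[10]=32)
r[13] = 38  (first piece 1, then r[12]=37)
One optimal cutting: 10 + 2 + 1 → €32 + €5 + €1 = €38.

38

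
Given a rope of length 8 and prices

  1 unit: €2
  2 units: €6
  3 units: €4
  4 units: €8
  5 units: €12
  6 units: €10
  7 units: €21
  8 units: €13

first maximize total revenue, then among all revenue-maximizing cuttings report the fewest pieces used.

Consider every possible first cut. r[k] is the best of p[i]+r[k−i] over all sellable i≤k.
r[1] = 2
r[2] = max(2+2, 6+0) = 6
r[3] = max(2+6, 6+2, 4+0) = 8
r[4] = max(2+8, 6+6, 4+2, 8+0) = 12
r[5] = max(2+12, 6+8, 4+6, 8+2, 12+0) = 14
r[6] = max(2+14, 6+12, 4+8, 8+6, 12+2, 10+0) = 18
r[7] = max(2+18, 6+14, 4+12, …, 10+2, 21+0) = 21
r[8] = max(2+21, 6+18, 4+14, …, 21+2, 13+0) = 24
Maximum revenue is €24.
Now minimize piece count subject to staying optimal: for each k, pieces[k] = 1 + min over i with p[i]+r[k−i]=r[k] of pieces[k−i].
pieces[5] = 3
pieces[6] = 3
pieces[7] = 1
pieces[8] = 4

4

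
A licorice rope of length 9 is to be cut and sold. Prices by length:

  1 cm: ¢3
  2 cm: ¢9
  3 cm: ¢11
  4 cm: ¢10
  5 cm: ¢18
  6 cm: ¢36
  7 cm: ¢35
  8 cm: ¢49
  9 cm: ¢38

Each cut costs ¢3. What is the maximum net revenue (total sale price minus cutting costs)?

Consider every possible first cut. v[k] is the best of p[i]+v[k−i] over all sellable i≤k, charging 3 whenever i<k.
v[1] = 3
v[2] = max(3+3-3, 9+0) = 9
v[3] = max(3+9-3, 9+3-3, 11+0) = 11
v[4] = max(3+11-3, 9+9-3, 11+3-3, 10+0) = 15
v[5] = max(3+15-3, 9+11-3, 11+9-3, 10+3-3, 18+0) = 18
v[6] = max(3+18-3, 9+15-3, 11+11-3, 10+9-3, 18+3-3, 36+0) = 36
v[7] = max(3+36-3, 9+18-3, 11+15-3, …, 36+3-3, 35+0) = 36
v[8] = max(3+36-3, 9+36-3, 11+18-3, …, 35+3-3, 49+0) = 49
v[9] = max(3+49-3, 9+36-3, 11+36-3, …, 49+3-3, 38+0) = 49
One optimal plan: pieces 8 + 1 (1 cut) → ¢52 − ¢3 = ¢49.

49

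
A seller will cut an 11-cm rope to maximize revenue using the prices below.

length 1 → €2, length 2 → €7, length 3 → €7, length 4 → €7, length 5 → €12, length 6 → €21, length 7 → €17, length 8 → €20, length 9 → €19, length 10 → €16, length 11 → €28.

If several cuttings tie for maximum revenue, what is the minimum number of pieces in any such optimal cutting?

4

Build r[k] bottom-up: r[k] = max over allowed piece i of (p[i] + r[k−i]).
r[1] = 2
r[2] = 7
r[3] = 9  (first piece 1, then r[2]=7)
r[4] = 14  (first piece 2, then r[2]=7)
r[5] = 16  (first piece 1, then r[4]=14)
r[6] = 21  (first piece 2, then r[4]=14)
r[7] = 23  (first piece 1, then r[6]=21)
r[8] = 28  (first piece 2, then r[6]=21)
r[9] = 30  (first piece 1, then r[8]=28)
r[10] = 35  (first piece 2, then r[8]=28)
r[11] = 37  (first piece 1, then r[10]=35)
Maximum revenue is €37.
Now minimize piece count subject to staying optimal: for each k, pieces[k] = 1 + min over i with p[i]+r[k−i]=r[k] of pieces[k−i].
pieces[8] = 2
pieces[9] = 3
pieces[10] = 3
pieces[11] = 4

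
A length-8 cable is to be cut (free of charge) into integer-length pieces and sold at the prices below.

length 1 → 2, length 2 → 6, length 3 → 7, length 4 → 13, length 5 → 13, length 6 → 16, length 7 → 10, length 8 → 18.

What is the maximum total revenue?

26

Let R[k] be the best obtainable value from length k. For each k, try every first piece i and keep the best of price[i] + R[k−i].
R[1] = 2
R[2] = max(2+2, 6+0) = 6
R[3] = max(2+6, 6+2, 7+0) = 8
R[4] = max(2+8, 6+6, 7+2, 13+0) = 13
R[5] = max(2+13, 6+8, 7+6, 13+2, 13+0) = 15
R[6] = max(2+15, 6+13, 7+8, 13+6, 13+2, 16+0) = 19
R[7] = max(2+19, 6+15, 7+13, …, 16+2, 10+0) = 21
R[8] = max(2+21, 6+19, 7+15, …, 10+2, 18+0) = 26
One optimal cutting: 4 + 4 → 13 + 13 = 26.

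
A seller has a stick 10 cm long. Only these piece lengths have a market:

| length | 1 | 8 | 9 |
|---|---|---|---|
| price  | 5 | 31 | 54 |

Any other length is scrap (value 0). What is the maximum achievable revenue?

Consider every possible first cut. r[k] is the best of p[i]+r[k−i] over all sellable i≤k.
r[1] = 5
r[2] = 10  (first piece 1, then r[1]=5)
r[3] = 15  (first piece 1, then r[2]=10)
r[4] = 20  (first piece 1, then r[3]=15)
r[5] = 25  (first piece 1, then r[4]=20)
r[6] = 30  (first piece 1, then r[5]=25)
r[7] = 35  (first piece 1, then r[6]=30)
r[8] = max(5+35, 31+0) = 40
r[9] = max(5+40, 31+5, 54+0) = 54
r[10] = max(5+54, 31+10, 54+5) = 59
One optimal cutting: 9 + 1 → 59.

59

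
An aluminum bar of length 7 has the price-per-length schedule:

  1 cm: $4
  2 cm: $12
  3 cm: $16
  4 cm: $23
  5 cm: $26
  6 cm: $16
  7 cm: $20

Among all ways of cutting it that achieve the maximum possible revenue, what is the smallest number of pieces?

Build r[k] bottom-up: r[k] = max over allowed piece i of (p[i] + r[k−i]).
r[1] = 4
r[2] = 12
r[3] = 16  (first piece 1, then r[2]=12)
r[4] = 24  (first piece 2, then r[2]=12)
r[5] = 28  (first piece 1, then r[4]=24)
r[6] = 36  (first piece 2, then r[4]=24)
r[7] = 40  (first piece 1, then r[6]=36)
Maximum revenue is $40.
Now minimize piece count subject to staying optimal: for each k, pieces[k] = 1 + min over i with p[i]+r[k−i]=r[k] of pieces[k−i].
pieces[4] = 2
pieces[5] = 2
pieces[6] = 3
pieces[7] = 3

3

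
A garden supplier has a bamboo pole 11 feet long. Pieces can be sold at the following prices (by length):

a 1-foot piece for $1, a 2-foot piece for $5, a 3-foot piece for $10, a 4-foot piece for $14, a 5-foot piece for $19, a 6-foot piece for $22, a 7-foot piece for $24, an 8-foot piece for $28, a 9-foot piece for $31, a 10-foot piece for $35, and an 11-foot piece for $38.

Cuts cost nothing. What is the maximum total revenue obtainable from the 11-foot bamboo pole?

Let best[k] be the best obtainable value from length k. For each k, try every first piece i and keep the best of price[i] + best[k−i].
best[1] = 1
best[2] = max(1+1, 5+0) = 5
best[3] = max(1+5, 5+1, 10+0) = 10
best[4] = max(1+10, 5+5, 10+1, 14+0) = 14
best[5] = max(1+14, 5+10, 10+5, 14+1, 19+0) = 19
best[6] = max(1+19, 5+14, 10+10, 14+5, 19+1, 22+0) = 22
best[7] = max(1+22, 5+19, 10+14, …, 22+1, 24+0) = 24
best[8] = max(1+24, 5+22, 10+19, …, 24+1, 28+0) = 29
best[9] = max(1+29, 5+24, 10+22, …, 28+1, 31+0) = 33
best[10] = max(1+33, 5+29, 10+24, …, 31+1, 35+0) = 38
best[11] = max(1+38, 5+33, 10+29, …, 35+1, 38+0) = 41
One optimal cutting: 6 + 5 → $22 + $19 = $41.

41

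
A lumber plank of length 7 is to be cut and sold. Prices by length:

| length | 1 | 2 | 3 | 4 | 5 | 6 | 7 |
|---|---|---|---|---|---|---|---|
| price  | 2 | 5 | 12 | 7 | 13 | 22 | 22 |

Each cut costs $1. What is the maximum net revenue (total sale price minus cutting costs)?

24

Consider every possible first cut. r[k] is the best of p[i]+r[k−i] over all sellable i≤k, charging 1 whenever i<k.
r[1] = 2
r[2] = max(2+2-1, 5+0) = 5
r[3] = max(2+5-1, 5+2-1, 12+0) = 12
r[4] = max(2+12-1, 5+5-1, 12+2-1, 7+0) = 13
r[5] = max(2+13-1, 5+12-1, 12+5-1, 7+2-1, 13+0) = 16
r[6] = max(2+16-1, 5+13-1, 12+12-1, 7+5-1, 13+2-1, 22+0) = 23
r[7] = max(2+23-1, 5+16-1, 12+13-1, …, 22+2-1, 22+0) = 24
One optimal plan: pieces 3 + 3 + 1 (2 cuts) → $26 − $2 = $24.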